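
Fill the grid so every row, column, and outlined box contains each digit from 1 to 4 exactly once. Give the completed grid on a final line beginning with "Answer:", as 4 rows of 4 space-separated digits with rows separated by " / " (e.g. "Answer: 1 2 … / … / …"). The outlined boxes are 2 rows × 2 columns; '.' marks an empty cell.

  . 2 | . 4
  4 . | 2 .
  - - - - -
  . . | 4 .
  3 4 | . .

Step 1. [r3c2∈{1}] nothing but 1 survives at r3c2 ⇒ r3c2=1.
Step 2. [r2c4∈{1,3}] row 2 places 1 nowhere but r2c4 ⇒ r2c4=1.
Step 3. [r3c1∈{2}] nothing but 2 survives at r3c1, so r3c1=2.
Step 4. [r4c4∈{2}] only 2 remains possible at r4c4, so r4c4=2.
Step 5. [r1c3∈{3}] r1c3 is down to just 3. So r1c3=3.
Step 6. [r3c4∈{3}] r3c4 is down to just 3, so r3c4=3.
Step 7. [r2c2∈{3}] r2c2's peers cover all but 3. So r2c2=3.
Step 8. [r4c3∈{1}] r4c3 has the single candidate 1, so r4c3=1.
Step 9. [r1c1∈{1}] r1c1 is down to just 1, so r1c1=1.

Answer: 1 2 3 4 / 4 3 2 1 / 2 1 4 3 / 3 4 1 2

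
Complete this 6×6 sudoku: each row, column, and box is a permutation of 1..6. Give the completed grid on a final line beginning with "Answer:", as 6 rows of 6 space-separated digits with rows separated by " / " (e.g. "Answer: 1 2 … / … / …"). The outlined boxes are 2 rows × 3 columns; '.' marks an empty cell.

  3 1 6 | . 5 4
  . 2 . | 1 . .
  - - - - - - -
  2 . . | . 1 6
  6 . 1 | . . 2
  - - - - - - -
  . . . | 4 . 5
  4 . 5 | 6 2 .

Step 1. [r6c2∈{3}] nothing but 3 survives at r6c2, so r6c2=3.
Step 2. [r3c3∈{3,4}] across col 3, 3 lands solely at r3c3, so r3c3=3.
Step 3. [r3c4∈{5}] only 5 remains possible at r3c4 ⇒ r3c4=5.
Step 4. [r4c5∈{3,4}] col 5 places 4 nowhere but r4c5 ⇒ r4c5=4.
Step 5. [r2c6∈{3}] r2c6 has the single candidate 3, so r2c6=3.
Step 6. [r4c2∈{5}] r4c2 is down to just 5 ⇒ r4c2=5.
Step 7. [r2c5∈{6}] r2c5 is down to just 6 ⇒ r2c5=6.
Step 8. [r5c3∈{2}] only 2 remains possible at r5c3 ⇒ r5c3=2.
Step 9. [r5c5∈{3}] r5c5's peers cover all but 3 ⇒ r5c5=3.
Step 10. [r4c4∈{3}] only 3 remains possible at r4c4, so r4c4=3.
Step 11. [r6c6∈{1}] only 1 remains possible at r6c6, so r6c6=1.
Step 12. [r5c1∈{1}] r5c1's peers cover all but 1. So r5c1=1.
Step 13. [r2c3∈{4}] r2c3's peers cover all but 4 ⇒ r2c3=4.
Step 14. [r5c2∈{6}] r5c2's peers cover all but 6, so r5c2=6.
Step 15. [r3c2∈{4}] r3c2's peers cover all but 4. So r3c2=4.
Step 16. [r2c1∈{5}] r2c1's peers cover all but 5, so r2c1=5.
Step 17. [r1c4∈{2}] r1c4 has the single candidate 2. So r1c4=2.

Answer: 3 1 6 2 5 4 / 5 2 4 1 6 3 / 2 4 3 5 1 6 / 6 5 1 3 4 2 / 1 6 2 4 3 5 / 4 3 5 6 2 1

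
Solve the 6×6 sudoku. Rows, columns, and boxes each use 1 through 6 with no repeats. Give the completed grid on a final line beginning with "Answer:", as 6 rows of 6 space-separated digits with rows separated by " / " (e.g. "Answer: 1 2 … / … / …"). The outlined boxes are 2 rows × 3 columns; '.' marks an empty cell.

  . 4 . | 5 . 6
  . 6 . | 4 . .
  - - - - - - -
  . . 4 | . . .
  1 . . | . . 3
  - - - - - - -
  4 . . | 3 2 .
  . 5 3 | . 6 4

Step 1. [r3c1∈{2,3,5,6}] in col 1, 6 fits only at r3c1, so r3c1=6.
Step 2. [r2c6∈{1,2}] r2c6 is the only open cell in box 2 admitting 2. So r2c6=2.
Step 3. [r4c2∈{2}] nothing but 2 survives at r4c2, so r4c2=2.
Step 4. [r4c3∈{5}] r4c3 has the single candidate 5 ⇒ r4c3=5.
Step 5. [r2c3∈{1}] r2c3 is down to just 1. So r2c3=1.
Step 6. [r5c6∈{1,5}] r5c6 is the only open cell in row 5 admitting 5 ⇒ r5c6=5.
Step 7. [r2c5∈{3}] r2c5's peers cover all but 3, so r2c5=3.
Step 8. [r3c6∈{1}] r3c6 has the single candidate 1 ⇒ r3c6=1.
Step 9. [r1c1∈{2,3}] across row 1, 3 lands solely at r1c1, so r1c1=3.
Step 10. [r1c3∈{2}] r1c3 has the single candidate 2. So r1c3=2.
Step 11. [r2c1∈{5}] only 5 remains possible at r2c1, so r2c1=5.
Step 12. [r4c4∈{6}] r4c4 is down to just 6, so r4c4=6.
Step 13. [r3c4∈{2}] r3c4's peers cover all but 2 ⇒ r3c4=2.
Step 14. [r6c1∈{2}] r6c1's peers cover all but 2 ⇒ r6c1=2.
Step 15. [r3c2∈{3}] r3c2's peers cover all but 3. So r3c2=3.
Step 16. [r4c5∈{4}] nothing but 4 survives at r4c5. So r4c5=4.
Step 17. [r1c5∈{1}] nothing but 1 survives at r1c5. So r1c5=1.
Step 18. [r6c4∈{1}] only 1 remains possible at r6c4, so r6c4=1.
Step 19. [r3c5∈{5}] r3c5 is down to just 5. So r3c5=5.
Step 20. [r5c3∈{6}] only 6 remains possible at r5c3. So r5c3=6.
Step 21. [r5c2∈{1}] only 1 remains possible at r5c2 ⇒ r5c2=1.

Answer: 3 4 2 5 1 6 / 5 6 1 4 3 2 / 6 3 4 2 5 1 / 1 2 5 6 4 3 / 4 1 6 3 2 5 / 2 5 3 1 6 4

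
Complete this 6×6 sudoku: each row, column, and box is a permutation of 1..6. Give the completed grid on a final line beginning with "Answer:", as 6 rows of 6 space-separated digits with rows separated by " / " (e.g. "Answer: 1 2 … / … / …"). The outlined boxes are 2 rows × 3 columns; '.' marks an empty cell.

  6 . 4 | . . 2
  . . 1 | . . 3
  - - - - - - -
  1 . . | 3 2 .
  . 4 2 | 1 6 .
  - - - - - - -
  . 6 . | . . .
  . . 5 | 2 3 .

Step 1. [r1c4∈{5}] r1c4 is down to just 5, so r1c4=5.
Step 2. [r5c4∈{4}] nothing but 4 survives at r5c4 ⇒ r5c4=4.
Step 3. [r3c2∈{5}] r3c2 has the single candidate 5 ⇒ r3c2=5.
Step 4. [r5c5∈{1,5}] 5 has one home in col 5: r5c5, so r5c5=5.
Step 5. [r5c1∈{2,3}] in row 5, 2 fits only at r5c1. So r5c1=2.
Step 6. [r6c6∈{1,6}] r6c6 is the only open cell in row 6 admitting 6. So r6c6=6.
Step 7. [r1c5∈{1}] r1c5 has the single candidate 1. So r1c5=1.
Step 8. [r5c6∈{1}] nothing but 1 survives at r5c6. So r5c6=1.
Step 9. [r3c6∈{4}] r3c6's peers cover all but 4 ⇒ r3c6=4.
Step 10. [r2c4∈{6}] nothing but 6 survives at r2c4. So r2c4=6.
Step 11. [r2c1∈{5}] only 5 remains possible at r2c1 ⇒ r2c1=5.
Step 12. [r4c6∈{5}] r4c6's peers cover all but 5, so r4c6=5.
Step 13. [r2c5∈{4}] r2c5 has the single candidate 4 ⇒ r2c5=4.
Step 14. [r6c2∈{1}] r6c2 has the single candidate 1 ⇒ r6c2=1.
Step 15. [r4c1∈{3}] r4c1's peers cover all but 3 ⇒ r4c1=3.
Step 16. [r2c2∈{2}] only 2 remains possible at r2c2 ⇒ r2c2=2.
Step 17. [r6c1∈{4}] r6c1 is down to just 4 ⇒ r6c1=4.
Step 18. [r5c3∈{3}] r5c3 is down to just 3. So r5c3=3.
Step 19. [r3c3∈{6}] r3c3 is down to just 6, so r3c3=6.
Step 20. [r1c2∈{3}] r1c2 is down to just 3 ⇒ r1c2=3.

Answer: 6 3 4 5 1 2 / 5 2 1 6 4 3 / 1 5 6 3 2 4 / 3 4 2 1 6 5 / 2 6 3 4 5 1 / 4 1 5 2 3 6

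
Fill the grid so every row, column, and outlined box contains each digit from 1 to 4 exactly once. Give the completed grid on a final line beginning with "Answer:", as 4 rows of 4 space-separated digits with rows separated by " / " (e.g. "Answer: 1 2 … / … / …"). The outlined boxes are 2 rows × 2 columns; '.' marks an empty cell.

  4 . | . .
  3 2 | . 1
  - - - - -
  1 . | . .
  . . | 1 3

Step 1. [r3c4∈{2,4}] col 4 places 4 nowhere but r3c4, so r3c4=4.
Step 2. [r3c3∈{2}] r3c3 is down to just 2, so r3c3=2.
Step 3. [r1c4∈{2}] r1c4's peers cover all but 2. So r1c4=2.
Step 4. [r2c3∈{4}] only 4 remains possible at r2c3 ⇒ r2c3=4.
Step 5. [r3c2∈{3}] nothing but 3 survives at r3c2, so r3c2=3.
Step 6. [r4c1∈{2}] r4c1 is down to just 2, so r4c1=2.
Step 7. [r1c2∈{1}] r1c2 has the single candidate 1, so r1c2=1.
Step 8. [r4c2∈{4}] r4c2 has the single candidate 4. So r4c2=4.
Step 9. [r1c3∈{3}] nothing but 3 survives at r1c3, so r1c3=3.

Answer: 4 1 3 2 / 3 2 4 1 / 1 3 2 4 / 2 4 1 3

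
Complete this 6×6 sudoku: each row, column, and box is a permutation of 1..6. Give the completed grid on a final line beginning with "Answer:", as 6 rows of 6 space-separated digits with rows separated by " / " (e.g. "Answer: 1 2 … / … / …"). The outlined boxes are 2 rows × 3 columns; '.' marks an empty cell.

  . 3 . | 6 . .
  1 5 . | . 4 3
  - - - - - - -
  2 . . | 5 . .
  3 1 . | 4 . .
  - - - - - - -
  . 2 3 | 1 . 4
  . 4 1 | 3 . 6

Step 1. [r3c2∈{6}] r3c2's peers cover all but 6. So r3c2=6.
Step 2. [r5c5∈{5}] only 5 remains possible at r5c5 ⇒ r5c5=5.
Step 3. [r2c4∈{2}] only 2 remains possible at r2c4. So r2c4=2.
Step 4. [r3c6∈{1}] only 1 remains possible at r3c6. So r3c6=1.
Step 5. [r1c3∈{2,4}] across row 1, 2 lands solely at r1c3. So r1c3=2.
Step 6. [r6c5∈{2}] r6c5 has the single candidate 2, so r6c5=2.
Step 7. [r3c5∈{3}] only 3 remains possible at r3c5, so r3c5=3.
Step 8. [r4c3∈{5}] nothing but 5 survives at r4c3 ⇒ r4c3=5.
Step 9. [r5c1∈{6}] r5c1 has the single candidate 6. So r5c1=6.
Step 10. [r1c1∈{4}] nothing but 4 survives at r1c1 ⇒ r1c1=4.
Step 11. [r2c3∈{6}] only 6 remains possible at r2c3 ⇒ r2c3=6.
Step 12. [r1c5∈{1}] r1c5 is down to just 1, so r1c5=1.
Step 13. [r6c1∈{5}] r6c1's peers cover all but 5 ⇒ r6c1=5.
Step 14. [r4c6∈{2}] r4c6's peers cover all but 2, so r4c6=2.
Step 15. [r1c6∈{5}] r1c6's peers cover all but 5, so r1c6=5.
Step 16. [r4c5∈{6}] r4c5 is down to just 6, so r4c5=6.
Step 17. [r3c3∈{4}] r3c3 has the single candidate 4, so r3c3=4.

Answer: 4 3 2 6 1 5 / 1 5 6 2 4 3 / 2 6 4 5 3 1 / 3 1 5 4 6 2 / 6 2 3 1 5 4 / 5 4 1 3 2 6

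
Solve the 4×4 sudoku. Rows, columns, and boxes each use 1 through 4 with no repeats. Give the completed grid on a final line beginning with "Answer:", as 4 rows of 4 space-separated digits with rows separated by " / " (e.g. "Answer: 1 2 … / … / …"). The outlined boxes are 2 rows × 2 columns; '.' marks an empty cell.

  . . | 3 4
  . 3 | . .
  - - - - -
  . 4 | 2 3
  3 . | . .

Step 1. [r2c3∈{1}] r2c3's peers cover all but 1. So r2c3=1.
Step 2. [r3c1∈{1}] r3c1's peers cover all but 1. So r3c1=1.
Step 3. [r1c1∈{2}] r1c1 is down to just 2. So r1c1=2.
Step 4. [r4c3∈{4}] r4c3 has the single candidate 4, so r4c3=4.
Step 5. [r1c2∈{1}] r1c2 has the single candidate 1. So r1c2=1.
Step 6. [r4c4∈{1}] r4c4 is down to just 1 ⇒ r4c4=1.
Step 7. [r2c4∈{2}] r2c4 is down to just 2, so r2c4=2.
Step 8. [r4c2∈{2}] r4c2 is down to just 2 ⇒ r4c2=2.
Step 9. [r2c1∈{4}] r2c1 is down to just 4. So r2c1=4.

Answer: 2 1 3 4 / 4 3 1 2 / 1 4 2 3 / 3 2 4 1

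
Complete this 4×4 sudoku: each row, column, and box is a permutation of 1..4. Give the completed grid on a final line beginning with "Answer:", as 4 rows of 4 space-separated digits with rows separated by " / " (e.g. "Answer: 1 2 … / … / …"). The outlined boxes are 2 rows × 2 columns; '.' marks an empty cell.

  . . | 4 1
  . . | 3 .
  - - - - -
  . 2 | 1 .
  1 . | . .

Step 1. [r2c4∈{2}] r2c4 is down to just 2. So r2c4=2.
Step 2. [r1c2∈{3}] r1c2's peers cover all but 3 ⇒ r1c2=3.
Step 3. [r4c2∈{4}] nothing but 4 survives at r4c2. So r4c2=4.
Step 4. [r4c4∈{3}] r4c4 is down to just 3. So r4c4=3.
Step 5. [r4c3∈{2}] r4c3 has the single candidate 2 ⇒ r4c3=2.
Step 6. [r2c1∈{4}] nothing but 4 survives at r2c1, so r2c1=4.
Step 7. [r2c2∈{1}] r2c2's peers cover all but 1, so r2c2=1.
Step 8. [r1c1∈{2}] r1c1 has the single candidate 2 ⇒ r1c1=2.
Step 9. [r3c1∈{3}] r3c1 has the single candidate 3 ⇒ r3c1=3.
Step 10. [r3c4∈{4}] only 4 remains possible at r3c4 ⇒ r3c4=4.

Answer: 2 3 4 1 / 4 1 3 2 / 3 2 1 4 / 1 4 2 3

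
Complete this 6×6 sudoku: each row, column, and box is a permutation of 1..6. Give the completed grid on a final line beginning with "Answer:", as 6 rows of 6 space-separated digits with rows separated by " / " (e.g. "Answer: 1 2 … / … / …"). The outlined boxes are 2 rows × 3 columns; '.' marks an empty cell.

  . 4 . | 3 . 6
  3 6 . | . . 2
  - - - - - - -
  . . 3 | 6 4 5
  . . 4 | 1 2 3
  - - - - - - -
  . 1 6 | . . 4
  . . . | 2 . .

Step 1. [r6c3∈{5}] nothing but 5 survives at r6c3 ⇒ r6c3=5.
Step 2. [r1c1∈{1,2,5}] 5 has one home in box 1: r1c1, so r1c1=5.
Step 3. [r1c5∈{1}] r1c5's peers cover all but 1. So r1c5=1.
Step 4. [r2c5∈{5}] only 5 remains possible at r2c5 ⇒ r2c5=5.
Step 5. [r3c1∈{1,2}] across row 3, 1 lands solely at r3c1 ⇒ r3c1=1.
Step 6. [r6c2∈{3}] r6c2 has the single candidate 3. So r6c2=3.
Step 7. [r3c2∈{2}] r3c2 is down to just 2 ⇒ r3c2=2.
Step 8. [r5c5∈{3}] only 3 remains possible at r5c5. So r5c5=3.
Step 9. [r6c6∈{1}] nothing but 1 survives at r6c6, so r6c6=1.
Step 10. [r6c5∈{6}] r6c5 is down to just 6. So r6c5=6.
Step 11. [r6c1∈{4}] r6c1's peers cover all but 4, so r6c1=4.
Step 12. [r2c3∈{1}] r2c3 has the single candidate 1. So r2c3=1.
Step 13. [r2c4∈{4}] r2c4's peers cover all but 4 ⇒ r2c4=4.
Step 14. [r4c2∈{5}] r4c2 is down to just 5, so r4c2=5.
Step 15. [r4c1∈{6}] r4c1 is down to just 6. So r4c1=6.
Step 16. [r5c4∈{5}] r5c4 has the single candidate 5, so r5c4=5.
Step 17. [r5c1∈{2}] only 2 remains possible at r5c1 ⇒ r5c1=2.
Step 18. [r1c3∈{2}] r1c3's peers cover all but 2. So r1c3=2.

Answer: 5 4 2 3 1 6 / 3 6 1 4 5 2 / 1 2 3 6 4 5 / 6 5 4 1 2 3 / 2 1 6 5 3 4 / 4 3 5 2 6 1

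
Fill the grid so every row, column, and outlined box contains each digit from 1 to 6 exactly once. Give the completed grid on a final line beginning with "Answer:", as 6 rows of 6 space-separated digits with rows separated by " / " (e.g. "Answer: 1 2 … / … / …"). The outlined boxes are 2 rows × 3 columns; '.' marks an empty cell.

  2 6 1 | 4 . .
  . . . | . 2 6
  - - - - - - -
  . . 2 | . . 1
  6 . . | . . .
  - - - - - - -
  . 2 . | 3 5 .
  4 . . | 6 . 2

Step 1. [r3c4∈{5}] r3c4 has the single candidate 5 ⇒ r3c4=5.
Step 2. [r3c1∈{3}] r3c1 has the single candidate 3, so r3c1=3.
Step 3. [r3c2∈{4}] r3c2 is down to just 4. So r3c2=4.
Step 4. [r4c3∈{5}] only 5 remains possible at r4c3, so r4c3=5.
Step 5. [r6c2∈{1,3,5}] 5 has one home in row 6: r6c2 ⇒ r6c2=5.
Step 6. [r1c5∈{3}] r1c5's peers cover all but 3. So r1c5=3.
Step 7. [r2c3∈{3,4}] row 2 places 4 nowhere but r2c3. So r2c3=4.
Step 8. [r4c5∈{4}] nothing but 4 survives at r4c5. So r4c5=4.
Step 9. [r6c5∈{1}] r6c5 has the single candidate 1 ⇒ r6c5=1.
Step 10. [r4c4∈{2}] only 2 remains possible at r4c4 ⇒ r4c4=2.
Step 11. [r4c6∈{3}] r4c6 is down to just 3. So r4c6=3.
Step 12. [r2c4∈{1}] r2c4 has the single candidate 1, so r2c4=1.
Step 13. [r5c3∈{6}] r5c3 is down to just 6. So r5c3=6.
Step 14. [r5c1∈{1}] r5c1's peers cover all but 1. So r5c1=1.
Step 15. [r2c1∈{5}] r2c1's peers cover all but 5, so r2c1=5.
Step 16. [r6c3∈{3}] only 3 remains possible at r6c3, so r6c3=3.
Step 17. [r1c6∈{5}] r1c6 is down to just 5, so r1c6=5.
Step 18. [r2c2∈{3}] r2c2's peers cover all but 3 ⇒ r2c2=3.
Step 19. [r5c6∈{4}] nothing but 4 survives at r5c6 ⇒ r5c6=4.
Step 20. [r4c2∈{1}] nothing but 1 survives at r4c2 ⇒ r4c2=1.
Step 21. [r3c5∈{6}] r3c5 is down to just 6 ⇒ r3c5=6.

Answer: 2 6 1 4 3 5 / 5 3 4 1 2 6 / 3 4 2 5 6 1 / 6 1 5 2 4 3 / 1 2 6 3 5 4 / 4 5 3 6 1 2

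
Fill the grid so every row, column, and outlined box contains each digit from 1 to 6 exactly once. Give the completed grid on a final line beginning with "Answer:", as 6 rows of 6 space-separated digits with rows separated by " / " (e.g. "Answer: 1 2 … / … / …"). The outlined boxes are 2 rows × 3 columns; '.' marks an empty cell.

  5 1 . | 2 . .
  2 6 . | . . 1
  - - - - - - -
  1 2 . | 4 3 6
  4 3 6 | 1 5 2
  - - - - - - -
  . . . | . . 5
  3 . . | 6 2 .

Step 1. [r6c6∈{4}] only 4 remains possible at r6c6. So r6c6=4.
Step 2. [r2c5∈{4}] r2c5 is down to just 4. So r2c5=4.
Step 3. [r5c3∈{1,2,4}] across row 5, 2 lands solely at r5c3 ⇒ r5c3=2.
Step 4. [r2c3∈{3}] nothing but 3 survives at r2c3, so r2c3=3.
Step 5. [r6c2∈{5}] r6c2 has the single candidate 5 ⇒ r6c2=5.
Step 6. [r1c6∈{3}] r1c6's peers cover all but 3. So r1c6=3.
Step 7. [r2c4∈{5}] r2c4 is down to just 5, so r2c4=5.
Step 8. [r5c5∈{1}] nothing but 1 survives at r5c5, so r5c5=1.
Step 9. [r6c3∈{1}] r6c3's peers cover all but 1. So r6c3=1.
Step 10. [r5c2∈{4}] r5c2's peers cover all but 4, so r5c2=4.
Step 11. [r1c3∈{4}] only 4 remains possible at r1c3, so r1c3=4.
Step 12. [r5c4∈{3}] r5c4 has the single candidate 3, so r5c4=3.
Step 13. [r1c5∈{6}] r1c5's peers cover all but 6, so r1c5=6.
Step 14. [r3c3∈{5}] r3c3 is down to just 5 ⇒ r3c3=5.
Step 15. [r5c1∈{6}] r5c1's peers cover all but 6. So r5c1=6.

Answer: 5 1 4 2 6 3 / 2 6 3 5 4 1 / 1 2 5 4 3 6 / 4 3 6 1 5 2 / 6 4 2 3 1 5 / 3 5 1 6 2 4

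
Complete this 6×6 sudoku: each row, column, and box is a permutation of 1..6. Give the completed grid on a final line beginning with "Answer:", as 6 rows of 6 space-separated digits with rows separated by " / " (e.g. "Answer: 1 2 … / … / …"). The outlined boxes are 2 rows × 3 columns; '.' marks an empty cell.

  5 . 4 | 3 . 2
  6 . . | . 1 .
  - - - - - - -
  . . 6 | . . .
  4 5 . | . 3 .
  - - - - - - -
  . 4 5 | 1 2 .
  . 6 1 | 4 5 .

Step 1. [r4c3∈{2}] r4c3 is down to just 2. So r4c3=2.
Step 2. [r3c1∈{1,3}] r3c1 is the only open cell in col 1 admitting 1 ⇒ r3c1=1.
Step 3. [r2c4∈{5}] r2c4 has the single candidate 5, so r2c4=5.
Step 4. [r6c6∈{3}] r6c6's peers cover all but 3 ⇒ r6c6=3.
Step 5. [r4c6∈{1,6}] 1 has one home in row 4: r4c6. So r4c6=1.
Step 6. [r3c2∈{3}] r3c2 has the single candidate 3, so r3c2=3.
Step 7. [r3c6∈{4,5}] across row 3, 5 lands solely at r3c6 ⇒ r3c6=5.
Step 8. [r2c2∈{2}] r2c2 is down to just 2, so r2c2=2.
Step 9. [r4c4∈{6}] nothing but 6 survives at r4c4, so r4c4=6.
Step 10. [r1c2∈{1}] only 1 remains possible at r1c2 ⇒ r1c2=1.
Step 11. [r5c1∈{3}] r5c1 is down to just 3. So r5c1=3.
Step 12. [r3c5∈{4}] only 4 remains possible at r3c5, so r3c5=4.
Step 13. [r3c4∈{2}] r3c4 has the single candidate 2, so r3c4=2.
Step 14. [r5c6∈{6}] r5c6 is down to just 6. So r5c6=6.
Step 15. [r1c5∈{6}] only 6 remains possible at r1c5. So r1c5=6.
Step 16. [r2c3∈{3}] only 3 remains possible at r2c3 ⇒ r2c3=3.
Step 17. [r6c1∈{2}] r6c1 has the single candidate 2. So r6c1=2.
Step 18. [r2c6∈{4}] r2c6's peers cover all but 4. So r2c6=4.

Answer: 5 1 4 3 6 2 / 6 2 3 5 1 4 / 1 3 6 2 4 5 / 4 5 2 6 3 1 / 3 4 5 1 2 6 / 2 6 1 4 5 3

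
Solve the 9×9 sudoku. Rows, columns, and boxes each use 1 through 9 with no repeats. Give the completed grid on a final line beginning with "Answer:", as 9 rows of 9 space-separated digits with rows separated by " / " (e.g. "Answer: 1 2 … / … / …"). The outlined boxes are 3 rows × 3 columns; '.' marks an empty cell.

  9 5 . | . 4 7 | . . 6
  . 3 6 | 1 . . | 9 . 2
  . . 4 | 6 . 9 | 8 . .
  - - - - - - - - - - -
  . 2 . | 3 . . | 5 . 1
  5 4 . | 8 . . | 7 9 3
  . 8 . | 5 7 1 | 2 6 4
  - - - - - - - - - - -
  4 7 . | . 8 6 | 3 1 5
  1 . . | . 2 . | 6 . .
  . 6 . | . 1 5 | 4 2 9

Step 1. [r1c3∈{1,2,8}] across row 1, 8 lands solely at r1c3. So r1c3=8.
Step 2. [r3c9∈{7}] nothing but 7 survives at r3c9 ⇒ r3c9=7.
Step 3. [r6c3∈{3,9}] 9 has one home in row 6: r6c3. So r6c3=9.
Step 4. [r8c4∈{4,7,9}] across col 4, 4 lands solely at r8c4, so r8c4=4.
Step 5. [r2c5∈{5}] nothing but 5 survives at r2c5, so r2c5=5.
Step 6. [r9c3∈{3}] r9c3 is down to just 3. So r9c3=3.
Step 7. [r4c1∈{6,7}] in col 1, 6 fits only at r4c1. So r4c1=6.
Step 8. [r8c9∈{8}] r8c9 has the single candidate 8, so r8c9=8.
Step 9. [r3c5∈{3}] r3c5's peers cover all but 3, so r3c5=3.
Step 10. [r8c2∈{9}] r8c2 has the single candidate 9, so r8c2=9.
Step 11. [r8c8∈{7}] only 7 remains possible at r8c8. So r8c8=7.
Step 12. [r5c3∈{1}] nothing but 1 survives at r5c3 ⇒ r5c3=1.
Step 13. [r2c8∈{4}] nothing but 4 survives at r2c8. So r2c8=4.
Step 14. [r4c8∈{8}] nothing but 8 survives at r4c8. So r4c8=8.
Step 15. [r4c5∈{9}] r4c5 is down to just 9 ⇒ r4c5=9.
Step 16. [r8c6∈{3}] r8c6's peers cover all but 3, so r8c6=3.
Step 17. [r1c8∈{3}] r1c8 has the single candidate 3. So r1c8=3.
Step 18. [r8c3∈{5}] nothing but 5 survives at r8c3 ⇒ r8c3=5.
Step 19. [r5c5∈{6}] only 6 remains possible at r5c5 ⇒ r5c5=6.
Step 20. [r6c1∈{3}] only 3 remains possible at r6c1 ⇒ r6c1=3.
Step 21. [r9c4∈{7}] r9c4's peers cover all but 7, so r9c4=7.
Step 22. [r7c3∈{2}] r7c3 has the single candidate 2 ⇒ r7c3=2.
Step 23. [r1c4∈{2}] only 2 remains possible at r1c4, so r1c4=2.
Step 24. [r2c1∈{7}] only 7 remains possible at r2c1. So r2c1=7.
Step 25. [r4c6∈{4}] r4c6's peers cover all but 4. So r4c6=4.
Step 26. [r4c3∈{7}] r4c3 has the single candidate 7 ⇒ r4c3=7.
Step 27. [r3c8∈{5}] nothing but 5 survives at r3c8 ⇒ r3c8=5.
Step 28. [r3c2∈{1}] nothing but 1 survives at r3c2. So r3c2=1.
Step 29. [r7c4∈{9}] r7c4 is down to just 9 ⇒ r7c4=9.
Step 30. [r3c1∈{2}] r3c1 has the single candidate 2 ⇒ r3c1=2.
Step 31. [r2c6∈{8}] nothing but 8 survives at r2c6, so r2c6=8.
Step 32. [r9c1∈{8}] r9c1 has the single candidate 8, so r9c1=8.
Step 33. [r5c6∈{2}] r5c6 is down to just 2, so r5c6=2.
Step 34. [r1c7∈{1}] r1c7's peers cover all but 1 ⇒ r1c7=1.

Answer: 9 5 8 2 4 7 1 3 6 / 7 3 6 1 5 8 9 4 2 / 2 1 4 6 3 9 8 5 7 / 6 2 7 3 9 4 5 8 1 / 5 4 1 8 6 2 7 9 3 / 3 8 9 5 7 1 2 6 4 / 4 7 2 9 8 6 3 1 5 / 1 9 5 4 2 3 6 7 8 / 8 6 3 7 1 5 4 2 9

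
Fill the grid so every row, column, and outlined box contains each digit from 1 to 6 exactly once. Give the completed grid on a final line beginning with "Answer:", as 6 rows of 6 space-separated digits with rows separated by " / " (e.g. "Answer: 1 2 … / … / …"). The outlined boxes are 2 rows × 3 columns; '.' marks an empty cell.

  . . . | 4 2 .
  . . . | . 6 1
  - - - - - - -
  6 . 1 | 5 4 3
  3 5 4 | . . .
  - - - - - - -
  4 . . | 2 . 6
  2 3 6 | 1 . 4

Step 1. [r2c1∈{5}] r2c1 has the single candidate 5. So r2c1=5.
Step 2. [r2c3∈{2,3}] across col 3, 2 lands solely at r2c3, so r2c3=2.
Step 3. [r5c3∈{5}] nothing but 5 survives at r5c3. So r5c3=5.
Step 4. [r1c1∈{1}] r1c1 is down to just 1 ⇒ r1c1=1.
Step 5. [r2c4∈{3}] nothing but 3 survives at r2c4, so r2c4=3.
Step 6. [r4c5∈{1}] r4c5's peers cover all but 1. So r4c5=1.
Step 7. [r5c2∈{1}] nothing but 1 survives at r5c2, so r5c2=1.
Step 8. [r4c6∈{2}] nothing but 2 survives at r4c6. So r4c6=2.
Step 9. [r4c4∈{6}] only 6 remains possible at r4c4, so r4c4=6.
Step 10. [r1c2∈{6}] nothing but 6 survives at r1c2 ⇒ r1c2=6.
Step 11. [r5c5∈{3}] only 3 remains possible at r5c5, so r5c5=3.
Step 12. [r2c2∈{4}] only 4 remains possible at r2c2 ⇒ r2c2=4.
Step 13. [r1c3∈{3}] r1c3 is down to just 3, so r1c3=3.
Step 14. [r3c2∈{2}] nothing but 2 survives at r3c2, so r3c2=2.
Step 15. [r1c6∈{5}] nothing but 5 survives at r1c6. So r1c6=5.
Step 16. [r6c5∈{5}] only 5 remains possible at r6c5 ⇒ r6c5=5.

Answer: 1 6 3 4 2 5 / 5 4 2 3 6 1 / 6 2 1 5 4 3 / 3 5 4 6 1 2 / 4 1 5 2 3 6 / 2 3 6 1 5 4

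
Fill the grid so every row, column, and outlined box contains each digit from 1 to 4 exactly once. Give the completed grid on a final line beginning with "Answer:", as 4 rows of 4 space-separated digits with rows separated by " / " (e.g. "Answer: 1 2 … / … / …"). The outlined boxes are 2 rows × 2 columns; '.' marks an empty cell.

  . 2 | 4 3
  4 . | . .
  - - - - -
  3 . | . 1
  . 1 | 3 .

Step 1. [r3c3∈{2}] r3c3 has the single candidate 2, so r3c3=2.
Step 2. [r1c1∈{1}] nothing but 1 survives at r1c1, so r1c1=1.
Step 3. [r4c4∈{4}] r4c4's peers cover all but 4. So r4c4=4.
Step 4. [r2c2∈{3}] only 3 remains possible at r2c2, so r2c2=3.
Step 5. [r2c3∈{1}] only 1 remains possible at r2c3, so r2c3=1.
Step 6. [r2c4∈{2}] r2c4's peers cover all but 2. So r2c4=2.
Step 7. [r3c2∈{4}] nothing but 4 survives at r3c2, so r3c2=4.
Step 8. [r4c1∈{2}] r4c1's peers cover all but 2. So r4c1=2.

Answer: 1 2 4 3 / 4 3 1 2 / 3 4 2 1 / 2 1 3 4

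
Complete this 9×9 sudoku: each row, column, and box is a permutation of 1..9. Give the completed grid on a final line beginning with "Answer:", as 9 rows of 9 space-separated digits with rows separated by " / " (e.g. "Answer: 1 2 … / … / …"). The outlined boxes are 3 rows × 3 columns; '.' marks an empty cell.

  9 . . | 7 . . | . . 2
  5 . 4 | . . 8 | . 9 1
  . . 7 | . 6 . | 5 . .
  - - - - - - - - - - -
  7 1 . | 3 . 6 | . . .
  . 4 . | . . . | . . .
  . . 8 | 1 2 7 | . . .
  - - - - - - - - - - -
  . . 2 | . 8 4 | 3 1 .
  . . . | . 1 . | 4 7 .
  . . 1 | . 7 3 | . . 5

Step 1. [r7c1∈{6}] only 6 remains possible at r7c1, so r7c1=6.
Step 2. [r7c9∈{9}] r7c9's peers cover all but 9 ⇒ r7c9=9.
Step 3. [r6c1∈{3}] r6c1 is down to just 3 ⇒ r6c1=3.
Step 4. [r3c4∈{2,4,9}] col 4 places 4 nowhere but r3c4. So r3c4=4.
Step 5. [r5c7∈{1,2,6,7,8,9}] across row 5, 1 lands solely at r5c7, so r5c7=1.
Step 6. [r1c8∈{3,4,6,8}] r1c8 is the only open cell in row 1 admitting 4, so r1c8=4.
Step 7. [r8c1∈{8}] nothing but 8 survives at r8c1 ⇒ r8c1=8.
Step 8. [r8c9∈{6}] r8c9's peers cover all but 6, so r8c9=6.
Step 9. [r7c4∈{5}] r7c4 is down to just 5 ⇒ r7c4=5.
Step 10. [r9c2∈{9}] nothing but 9 survives at r9c2. So r9c2=9.
Step 11. [r3c6∈{1,2,9}] row 3 places 9 nowhere but r3c6 ⇒ r3c6=9.
Step 12. [r5c6∈{5}] r5c6 is down to just 5, so r5c6=5.
Step 13. [r5c5∈{9}] r5c5's peers cover all but 9. So r5c5=9.
Step 14. [r5c3∈{6}] only 6 remains possible at r5c3, so r5c3=6.
Step 15. [r1c3∈{3}] nothing but 3 survives at r1c3. So r1c3=3.
Step 16. [r6c2∈{5}] only 5 remains possible at r6c2 ⇒ r6c2=5.
Step 17. [r2c4∈{2}] r2c4 has the single candidate 2 ⇒ r2c4=2.
Step 18. [r2c2∈{6}] nothing but 6 survives at r2c2 ⇒ r2c2=6.
Step 19. [r5c9∈{3,7,8}] in row 5, 7 fits only at r5c9 ⇒ r5c9=7.
Step 20. [r5c8∈{2,3,8}] row 5 places 3 nowhere but r5c8 ⇒ r5c8=3.
Step 21. [r3c8∈{8}] only 8 remains possible at r3c8. So r3c8=8.
Step 22. [r9c7∈{2,8}] row 9 places 8 nowhere but r9c7, so r9c7=8.
Step 23. [r6c7∈{6,9}] in row 6, 9 fits only at r6c7 ⇒ r6c7=9.
Step 24. [r3c2∈{2}] r3c2's peers cover all but 2. So r3c2=2.
Step 25. [r4c5∈{4}] only 4 remains possible at r4c5 ⇒ r4c5=4.
Step 26. [r4c8∈{2,5}] 5 has one home in row 4: r4c8, so r4c8=5.
Step 27. [r1c6∈{1}] r1c6's peers cover all but 1. So r1c6=1.
Step 28. [r8c6∈{2}] r8c6 has the single candidate 2, so r8c6=2.
Step 29. [r3c9∈{3}] r3c9 has the single candidate 3 ⇒ r3c9=3.
Step 30. [r6c8∈{6}] r6c8 has the single candidate 6, so r6c8=6.
Step 31. [r7c2∈{7}] only 7 remains possible at r7c2 ⇒ r7c2=7.
Step 32. [r4c3∈{9}] r4c3 has the single candidate 9, so r4c3=9.
Step 33. [r4c7∈{2}] r4c7's peers cover all but 2. So r4c7=2.
Step 34. [r1c7∈{6}] r1c7 has the single candidate 6. So r1c7=6.
Step 35. [r8c4∈{9}] nothing but 9 survives at r8c4, so r8c4=9.
Step 36. [r3c1∈{1}] only 1 remains possible at r3c1. So r3c1=1.
Step 37. [r9c8∈{2}] nothing but 2 survives at r9c8, so r9c8=2.
Step 38. [r5c1∈{2}] r5c1's peers cover all but 2, so r5c1=2.
Step 39. [r5c4∈{8}] r5c4 is down to just 8, so r5c4=8.
Step 40. [r1c2∈{8}] only 8 remains possible at r1c2 ⇒ r1c2=8.
Step 41. [r2c7∈{7}] only 7 remains possible at r2c7 ⇒ r2c7=7.
Step 42. [r1c5∈{5}] only 5 remains possible at r1c5, so r1c5=5.
Step 43. [r8c3∈{5}] only 5 remains possible at r8c3. So r8c3=5.
Step 44. [r2c5∈{3}] r2c5's peers cover all but 3, so r2c5=3.
Step 45. [r6c9∈{4}] r6c9 has the single candidate 4 ⇒ r6c9=4.
Step 46. [r9c4∈{6}] nothing but 6 survives at r9c4 ⇒ r9c4=6.
Step 47. [r4c9∈{8}] nothing but 8 survives at r4c9. So r4c9=8.
Step 48. [r8c2∈{3}] r8c2's peers cover all but 3, so r8c2=3.
Step 49. [r9c1∈{4}] r9c1 has the single candidate 4. So r9c1=4.

Answer: 9 8 3 7 5 1 6 4 2 / 5 6 4 2 3 8 7 9 1 / 1 2 7 4 6 9 5 8 3 / 7 1 9 3 4 6 2 5 8 / 2 4 6 8 9 5 1 3 7 / 3 5 8 1 2 7 9 6 4 / 6 7 2 5 8 4 3 1 9 / 8 3 5 9 1 2 4 7 6 / 4 9 1 6 7 3 8 2 5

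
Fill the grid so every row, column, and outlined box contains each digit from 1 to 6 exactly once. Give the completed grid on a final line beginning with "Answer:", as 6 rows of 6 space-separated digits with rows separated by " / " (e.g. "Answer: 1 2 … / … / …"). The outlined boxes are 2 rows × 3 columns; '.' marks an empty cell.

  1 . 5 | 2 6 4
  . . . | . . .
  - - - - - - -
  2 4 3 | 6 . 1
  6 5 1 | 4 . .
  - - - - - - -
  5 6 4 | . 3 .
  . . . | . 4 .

Step 1. [r2c4∈{1,3,5}] 3 has one home in col 4: r2c4, so r2c4=3.
Step 2. [r6c3∈{2}] r6c3's peers cover all but 2 ⇒ r6c3=2.
Step 3. [r6c2∈{1,3}] in col 2, 1 fits only at r6c2, so r6c2=1.
Step 4. [r2c6∈{5}] only 5 remains possible at r2c6 ⇒ r2c6=5.
Step 5. [r4c6∈{2,3}] across row 4, 3 lands solely at r4c6, so r4c6=3.
Step 6. [r1c2∈{3}] r1c2 is down to just 3 ⇒ r1c2=3.
Step 7. [r6c1∈{3}] only 3 remains possible at r6c1, so r6c1=3.
Step 8. [r2c5∈{1}] r2c5's peers cover all but 1, so r2c5=1.
Step 9. [r5c4∈{1}] only 1 remains possible at r5c4. So r5c4=1.
Step 10. [r2c3∈{6}] r2c3 is down to just 6 ⇒ r2c3=6.
Step 11. [r3c5∈{5}] r3c5 has the single candidate 5, so r3c5=5.
Step 12. [r6c4∈{5}] r6c4 has the single candidate 5, so r6c4=5.
Step 13. [r2c1∈{4}] nothing but 4 survives at r2c1, so r2c1=4.
Step 14. [r2c2∈{2}] only 2 remains possible at r2c2 ⇒ r2c2=2.
Step 15. [r6c6∈{6}] r6c6 is down to just 6, so r6c6=6.
Step 16. [r4c5∈{2}] r4c5 has the single candidate 2 ⇒ r4c5=2.
Step 17. [r5c6∈{2}] r5c6's peers cover all but 2. So r5c6=2.

Answer: 1 3 5 2 6 4 / 4 2 6 3 1 5 / 2 4 3 6 5 1 / 6 5 1 4 2 3 / 5 6 4 1 3 2 / 3 1 2 5 4 6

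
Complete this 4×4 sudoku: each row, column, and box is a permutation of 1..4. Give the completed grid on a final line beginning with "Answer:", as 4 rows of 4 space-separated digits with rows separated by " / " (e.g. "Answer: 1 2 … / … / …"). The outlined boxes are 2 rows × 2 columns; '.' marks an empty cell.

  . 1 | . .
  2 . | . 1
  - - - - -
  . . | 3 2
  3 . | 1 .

Step 1. [r1c1∈{4}] only 4 remains possible at r1c1, so r1c1=4.
Step 2. [r4c4∈{4}] r4c4's peers cover all but 4. So r4c4=4.
Step 3. [r3c2∈{4}] r3c2 is down to just 4, so r3c2=4.
Step 4. [r4c2∈{2}] r4c2 is down to just 2, so r4c2=2.
Step 5. [r2c2∈{3}] r2c2's peers cover all but 3 ⇒ r2c2=3.
Step 6. [r1c3∈{2}] nothing but 2 survives at r1c3. So r1c3=2.
Step 7. [r1c4∈{3}] r1c4's peers cover all but 3. So r1c4=3.
Step 8. [r3c1∈{1}] r3c1's peers cover all but 1, so r3c1=1.
Step 9. [r2c3∈{4}] nothing but 4 survives at r2c3, so r2c3=4.

Answer: 4 1 2 3 / 2 3 4 1 / 1 4 3 2 / 3 2 1 4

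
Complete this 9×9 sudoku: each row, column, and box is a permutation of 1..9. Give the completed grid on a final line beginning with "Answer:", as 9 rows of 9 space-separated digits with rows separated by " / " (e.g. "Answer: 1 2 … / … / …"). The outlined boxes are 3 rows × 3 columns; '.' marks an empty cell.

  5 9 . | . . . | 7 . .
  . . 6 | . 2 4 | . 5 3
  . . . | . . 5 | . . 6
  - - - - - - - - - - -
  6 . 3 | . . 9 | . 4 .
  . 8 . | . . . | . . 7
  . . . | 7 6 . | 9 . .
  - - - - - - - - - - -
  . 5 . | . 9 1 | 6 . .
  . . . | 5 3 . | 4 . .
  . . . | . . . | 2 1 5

Step 1. [r7c9∈{8}] r7c9 is down to just 8, so r7c9=8.
Step 2. [r4c2∈{1,2,7}] across row 4, 7 lands solely at r4c2, so r4c2=7.
Step 3. [r2c2∈{1}] r2c2's peers cover all but 1 ⇒ r2c2=1.
Step 4. [r5c7∈{1,3,5}] 3 has one home in col 7: r5c7 ⇒ r5c7=3.
Step 5. [r5c6∈{2}] r5c6 has the single candidate 2, so r5c6=2.
Step 6. [r2c7∈{8}] r2c7's peers cover all but 8. So r2c7=8.
Step 7. [r3c5∈{1,7,8}] r3c5 is the only open cell in box 2 admitting 7 ⇒ r3c5=7.
Step 8. [r6c3∈{1,2,4,5}] row 6 places 5 nowhere but r6c3 ⇒ r6c3=5.
Step 9. [r4c9∈{1,2}] 2 has one home in row 4: r4c9, so r4c9=2.
Step 10. [r6c9∈{1}] r6c9 is down to just 1. So r6c9=1.
Step 11. [r2c1∈{7}] only 7 remains possible at r2c1. So r2c1=7.
Step 12. [r7c4∈{2,4}] 2 has one home in col 4: r7c4, so r7c4=2.
Step 13. [r3c8∈{2,9}] 9 has one home in box 3: r3c8, so r3c8=9.
Step 14. [r5c5∈{1,4,5}] row 5 places 5 nowhere but r5c5, so r5c5=5.
Step 15. [r9c5∈{4,8}] in col 5, 4 fits only at r9c5 ⇒ r9c5=4.
Step 16. [r8c8∈{7}] r8c8 is down to just 7, so r8c8=7.
Step 17. [r5c4∈{1,4}] r5c4 is the only open cell in col 4 admitting 4 ⇒ r5c4=4.
Step 18. [r9c6∈{6,7,8}] in col 6, 7 fits only at r9c6, so r9c6=7.
Step 19. [r8c9∈{9}] nothing but 9 survives at r8c9 ⇒ r8c9=9.
Step 20. [r6c6∈{3,8}] r6c6 is the only open cell in row 6 admitting 3 ⇒ r6c6=3.
Step 21. [r1c4∈{1,3,6,8}] in row 1, 3 fits only at r1c4. So r1c4=3.
Step 22. [r1c5∈{1,8}] 1 has one home in row 1: r1c5 ⇒ r1c5=1.
Step 23. [r3c4∈{8}] only 8 remains possible at r3c4 ⇒ r3c4=8.
Step 24. [r1c3∈{2,4,8}] across row 1, 8 lands solely at r1c3, so r1c3=8.
Step 25. [r9c1∈{3,8,9}] 8 has one home in row 9: r9c1, so r9c1=8.
Step 26. [r9c2∈{3,6}] in row 9, 3 fits only at r9c2 ⇒ r9c2=3.
Step 27. [r7c1∈{4}] r7c1 is down to just 4. So r7c1=4.
Step 28. [r6c1∈{2}] r6c1 is down to just 2, so r6c1=2.
Step 29. [r8c1∈{1}] only 1 remains possible at r8c1 ⇒ r8c1=1.
Step 30. [r3c3∈{2,4}] r3c3 is the only open cell in col 3 admitting 4 ⇒ r3c3=4.
Step 31. [r8c2∈{2,6}] in col 2, 6 fits only at r8c2, so r8c2=6.
Step 32. [r9c3∈{9}] only 9 remains possible at r9c3 ⇒ r9c3=9.
Step 33. [r5c8∈{6}] r5c8 has the single candidate 6 ⇒ r5c8=6.
Step 34. [r3c2∈{2}] r3c2's peers cover all but 2 ⇒ r3c2=2.
Step 35. [r6c2∈{4}] nothing but 4 survives at r6c2 ⇒ r6c2=4.
Step 36. [r9c4∈{6}] r9c4 has the single candidate 6 ⇒ r9c4=6.
Step 37. [r4c7∈{5}] r4c7 has the single candidate 5, so r4c7=5.
Step 38. [r8c3∈{2}] r8c3's peers cover all but 2, so r8c3=2.
Step 39. [r1c8∈{2}] r1c8 is down to just 2 ⇒ r1c8=2.
Step 40. [r6c8∈{8}] r6c8 has the single candidate 8, so r6c8=8.
Step 41. [r4c4∈{1}] nothing but 1 survives at r4c4. So r4c4=1.
Step 42. [r8c6∈{8}] r8c6's peers cover all but 8. So r8c6=8.
Step 43. [r3c7∈{1}] only 1 remains possible at r3c7. So r3c7=1.
Step 44. [r1c9∈{4}] only 4 remains possible at r1c9, so r1c9=4.
Step 45. [r3c1∈{3}] r3c1 is down to just 3. So r3c1=3.
Step 46. [r7c8∈{3}] nothing but 3 survives at r7c8 ⇒ r7c8=3.
Step 47. [r4c5∈{8}] r4c5 is down to just 8 ⇒ r4c5=8.
Step 48. [r5c1∈{9}] r5c1 is down to just 9, so r5c1=9.
Step 49. [r5c3∈{1}] r5c3's peers cover all but 1, so r5c3=1.
Step 50. [r7c3∈{7}] nothing but 7 survives at r7c3. So r7c3=7.
Step 51. [r2c4∈{9}] nothing but 9 survives at r2c4, so r2c4=9.
Step 52. [r1c6∈{6}] r1c6's peers cover all but 6. So r1c6=6.

Answer: 5 9 8 3 1 6 7 2 4 / 7 1 6 9 2 4 8 5 3 / 3 2 4 8 7 5 1 9 6 / 6 7 3 1 8 9 5 4 2 / 9 8 1 4 5 2 3 6 7 / 2 4 5 7 6 3 9 8 1 / 4 5 7 2 9 1 6 3 8 / 1 6 2 5 3 8 4 7 9 / 8 3 9 6 4 7 2 1 5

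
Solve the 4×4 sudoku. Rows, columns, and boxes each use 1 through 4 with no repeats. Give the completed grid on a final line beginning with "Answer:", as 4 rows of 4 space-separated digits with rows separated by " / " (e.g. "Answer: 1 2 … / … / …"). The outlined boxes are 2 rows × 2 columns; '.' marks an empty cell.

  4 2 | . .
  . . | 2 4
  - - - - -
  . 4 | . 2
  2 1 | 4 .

Step 1. [r3c1∈{3}] nothing but 3 survives at r3c1. So r3c1=3.
Step 2. [r1c3∈{1,3}] across col 3, 3 lands solely at r1c3. So r1c3=3.
Step 3. [r2c2∈{3}] r2c2 has the single candidate 3, so r2c2=3.
Step 4. [r3c3∈{1}] nothing but 1 survives at r3c3 ⇒ r3c3=1.
Step 5. [r2c1∈{1}] r2c1 is down to just 1 ⇒ r2c1=1.
Step 6. [r4c4∈{3}] nothing but 3 survives at r4c4. So r4c4=3.
Step 7. [r1c4∈{1}] only 1 remains possible at r1c4. So r1c4=1.

Answer: 4 2 3 1 / 1 3 2 4 / 3 4 1 2 / 2 1 4 3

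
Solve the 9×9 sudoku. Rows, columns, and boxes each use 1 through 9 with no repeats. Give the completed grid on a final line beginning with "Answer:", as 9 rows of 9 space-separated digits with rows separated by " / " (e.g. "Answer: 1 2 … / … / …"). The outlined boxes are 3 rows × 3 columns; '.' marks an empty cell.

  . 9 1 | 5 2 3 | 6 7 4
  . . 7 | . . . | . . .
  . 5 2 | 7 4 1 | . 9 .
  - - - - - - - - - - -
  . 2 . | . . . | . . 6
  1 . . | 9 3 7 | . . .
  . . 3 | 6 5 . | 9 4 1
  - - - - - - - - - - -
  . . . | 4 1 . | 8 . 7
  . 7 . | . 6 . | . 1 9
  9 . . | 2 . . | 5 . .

Step 1. [r4c5∈{8}] nothing but 8 survives at r4c5, so r4c5=8.
Step 2. [r3c7∈{3}] r3c7's peers cover all but 3. So r3c7=3.
Step 3. [r2c4∈{8}] r2c4 has the single candidate 8. So r2c4=8.
Step 4. [r5c8∈{2,5,8}] 8 has one home in col 8: r5c8 ⇒ r5c8=8.
Step 5. [r3c1∈{6,8}] in row 3, 6 fits only at r3c1 ⇒ r3c1=6.
Step 6. [r9c2∈{1,3,4,6,8}] in row 9, 1 fits only at r9c2. So r9c2=1.
Step 7. [r9c3∈{4,6,8}] row 9 places 4 nowhere but r9c3, so r9c3=4.
Step 8. [r8c3∈{5,8}] 8 has one home in col 3: r8c3 ⇒ r8c3=8.
Step 9. [r5c7∈{2}] r5c7's peers cover all but 2 ⇒ r5c7=2.
Step 10. [r7c8∈{2,3,6}] across box 9, 2 lands solely at r7c8. So r7c8=2.
Step 11. [r5c9∈{5}] r5c9 has the single candidate 5. So r5c9=5.
Step 12. [r5c2∈{4,6}] in row 5, 4 fits only at r5c2. So r5c2=4.
Step 13. [r8c6∈{5}] only 5 remains possible at r8c6. So r8c6=5.
Step 14. [r2c2∈{3}] r2c2's peers cover all but 3, so r2c2=3.
Step 15. [r6c1∈{7,8}] row 6 places 7 nowhere but r6c1. So r6c1=7.
Step 16. [r4c1∈{5}] r4c1's peers cover all but 5. So r4c1=5.
Step 17. [r8c1∈{2,3}] row 8 places 2 nowhere but r8c1. So r8c1=2.
Step 18. [r2c6∈{6,9}] in row 2, 6 fits only at r2c6, so r2c6=6.
Step 19. [r4c8∈{3}] r4c8 is down to just 3, so r4c8=3.
Step 20. [r5c3∈{6}] r5c3 has the single candidate 6, so r5c3=6.
Step 21. [r7c3∈{5}] only 5 remains possible at r7c3 ⇒ r7c3=5.
Step 22. [r2c5∈{9}] r2c5's peers cover all but 9. So r2c5=9.
Step 23. [r8c7∈{4}] r8c7's peers cover all but 4. So r8c7=4.
Step 24. [r3c9∈{8}] r3c9's peers cover all but 8 ⇒ r3c9=8.
Step 25. [r2c8∈{5}] r2c8's peers cover all but 5 ⇒ r2c8=5.
Step 26. [r8c4∈{3}] only 3 remains possible at r8c4 ⇒ r8c4=3.
Step 27. [r4c7∈{7}] r4c7 has the single candidate 7 ⇒ r4c7=7.
Step 28. [r7c1∈{3}] nothing but 3 survives at r7c1. So r7c1=3.
Step 29. [r7c6∈{9}] r7c6 is down to just 9. So r7c6=9.
Step 30. [r7c2∈{6}] r7c2 is down to just 6 ⇒ r7c2=6.
Step 31. [r9c6∈{8}] r9c6 has the single candidate 8. So r9c6=8.
Step 32. [r4c3∈{9}] only 9 remains possible at r4c3, so r4c3=9.
Step 33. [r4c4∈{1}] r4c4's peers cover all but 1 ⇒ r4c4=1.
Step 34. [r4c6∈{4}] r4c6 is down to just 4. So r4c6=4.
Step 35. [r2c9∈{2}] r2c9's peers cover all but 2 ⇒ r2c9=2.
Step 36. [r6c6∈{2}] nothing but 2 survives at r6c6, so r6c6=2.
Step 37. [r9c5∈{7}] only 7 remains possible at r9c5, so r9c5=7.
Step 38. [r2c7∈{1}] nothing but 1 survives at r2c7. So r2c7=1.
Step 39. [r1c1∈{8}] r1c1 is down to just 8. So r1c1=8.
Step 40. [r9c9∈{3}] r9c9's peers cover all but 3. So r9c9=3.
Step 41. [r9c8∈{6}] nothing but 6 survives at r9c8, so r9c8=6.
Step 42. [r2c1∈{4}] r2c1's peers cover all but 4. So r2c1=4.
Step 43. [r6c2∈{8}] only 8 remains possible at r6c2. So r6c2=8.

Answer: 8 9 1 5 2 3 6 7 4 / 4 3 7 8 9 6 1 5 2 / 6 5 2 7 4 1 3 9 8 / 5 2 9 1 8 4 7 3 6 / 1 4 6 9 3 7 2 8 5 / 7 8 3 6 5 2 9 4 1 / 3 6 5 4 1 9 8 2 7 / 2 7 8 3 6 5 4 1 9 / 9 1 4 2 7 8 5 6 3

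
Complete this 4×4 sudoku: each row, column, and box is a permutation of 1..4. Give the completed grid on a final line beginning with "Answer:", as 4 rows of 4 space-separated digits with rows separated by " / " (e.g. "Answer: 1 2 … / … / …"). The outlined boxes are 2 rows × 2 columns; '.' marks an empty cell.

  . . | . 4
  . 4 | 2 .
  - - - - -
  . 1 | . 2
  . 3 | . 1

Step 1. [r3c3∈{3,4}] row 3 places 3 nowhere but r3c3. So r3c3=3.
Step 2. [r1c1∈{1,2,3}] across row 1, 3 lands solely at r1c1. So r1c1=3.
Step 3. [r4c1∈{2,4}] in row 4, 2 fits only at r4c1. So r4c1=2.
Step 4. [r2c4∈{3}] r2c4's peers cover all but 3. So r2c4=3.
Step 5. [r1c2∈{2}] only 2 remains possible at r1c2 ⇒ r1c2=2.
Step 6. [r2c1∈{1}] r2c1 is down to just 1, so r2c1=1.
Step 7. [r4c3∈{4}] only 4 remains possible at r4c3, so r4c3=4.
Step 8. [r3c1∈{4}] r3c1's peers cover all but 4 ⇒ r3c1=4.
Step 9. [r1c3∈{1}] r1c3 has the single candidate 1. So r1c3=1.

Answer: 3 2 1 4 / 1 4 2 3 / 4 1 3 2 / 2 3 4 1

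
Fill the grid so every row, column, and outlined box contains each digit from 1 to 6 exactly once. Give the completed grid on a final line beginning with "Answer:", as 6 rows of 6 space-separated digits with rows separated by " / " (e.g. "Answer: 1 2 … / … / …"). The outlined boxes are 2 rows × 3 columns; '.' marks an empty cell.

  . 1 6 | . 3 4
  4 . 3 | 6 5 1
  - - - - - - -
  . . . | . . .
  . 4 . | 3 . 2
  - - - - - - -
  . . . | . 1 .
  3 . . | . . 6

Step 1. [r6c5∈{2,4}] in col 5, 2 fits only at r6c5 ⇒ r6c5=2.
Step 2. [r6c2∈{5}] r6c2 is down to just 5, so r6c2=5.
Step 3. [r3c4∈{1,4,5}] across col 4, 1 lands solely at r3c4, so r3c4=1.
Step 4. [r1c1∈{2,5}] across row 1, 5 lands solely at r1c1. So r1c1=5.
Step 5. [r5c4∈{4,5}] 5 has one home in col 4: r5c4, so r5c4=5.
Step 6. [r4c5∈{6}] r4c5's peers cover all but 6, so r4c5=6.
Step 7. [r2c2∈{2}] r2c2's peers cover all but 2, so r2c2=2.
Step 8. [r4c3∈{1,5}] row 4 places 5 nowhere but r4c3. So r4c3=5.
Step 9. [r5c2∈{6}] r5c2 is down to just 6 ⇒ r5c2=6.
Step 10. [r3c3∈{2}] r3c3's peers cover all but 2. So r3c3=2.
Step 11. [r5c3∈{4}] r5c3's peers cover all but 4 ⇒ r5c3=4.
Step 12. [r5c1∈{2}] only 2 remains possible at r5c1. So r5c1=2.
Step 13. [r5c6∈{3}] only 3 remains possible at r5c6 ⇒ r5c6=3.
Step 14. [r4c1∈{1}] nothing but 1 survives at r4c1, so r4c1=1.
Step 15. [r3c5∈{4}] nothing but 4 survives at r3c5, so r3c5=4.
Step 16. [r6c3∈{1}] r6c3 is down to just 1. So r6c3=1.
Step 17. [r6c4∈{4}] r6c4 has the single candidate 4, so r6c4=4.
Step 18. [r3c6∈{5}] r3c6 is down to just 5. So r3c6=5.
Step 19. [r3c2∈{3}] r3c2's peers cover all but 3, so r3c2=3.
Step 20. [r3c1∈{6}] r3c1's peers cover all but 6 ⇒ r3c1=6.
Step 21. [r1c4∈{2}] only 2 remains possible at r1c4 ⇒ r1c4=2.

Answer: 5 1 6 2 3 4 / 4 2 3 6 5 1 / 6 3 2 1 4 5 / 1 4 5 3 6 2 / 2 6 4 5 1 3 / 3 5 1 4 2 6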